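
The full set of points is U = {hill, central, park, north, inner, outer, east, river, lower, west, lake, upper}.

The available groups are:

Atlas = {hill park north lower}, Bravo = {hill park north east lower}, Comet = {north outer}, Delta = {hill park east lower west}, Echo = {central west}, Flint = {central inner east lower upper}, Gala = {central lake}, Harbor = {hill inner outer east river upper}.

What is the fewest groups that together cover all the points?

Bravo and Echo and Gala and Harbor together: Bravo ∪ Echo ∪ Gala ∪ Harbor = {hill, central, park, north, inner, outer, east, river, lower, west, lake, upper} — every point is covered.
No 3 of the 8 groups cover everything (all 56 combinations miss at least one point), so 4 is optimal.

4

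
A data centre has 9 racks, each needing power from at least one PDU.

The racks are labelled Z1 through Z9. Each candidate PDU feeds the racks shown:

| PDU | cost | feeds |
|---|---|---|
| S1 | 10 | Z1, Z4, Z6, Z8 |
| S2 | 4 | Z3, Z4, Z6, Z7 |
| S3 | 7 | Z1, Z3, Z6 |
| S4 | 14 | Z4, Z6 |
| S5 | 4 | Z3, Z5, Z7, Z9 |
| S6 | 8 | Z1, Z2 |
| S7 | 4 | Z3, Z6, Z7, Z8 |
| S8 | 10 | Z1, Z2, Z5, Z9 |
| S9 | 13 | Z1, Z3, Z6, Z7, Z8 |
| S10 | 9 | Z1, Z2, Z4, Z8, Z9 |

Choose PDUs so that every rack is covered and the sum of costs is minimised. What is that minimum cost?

S2, S5, S10 together cover every rack (S2 ∪ S5 ∪ S10 = {Z1, Z2, Z3, Z4, Z5, Z6, Z7, Z8, Z9}); total cost 4 + 4 + 9 = 17.
No covering selection has total cost below 17.

17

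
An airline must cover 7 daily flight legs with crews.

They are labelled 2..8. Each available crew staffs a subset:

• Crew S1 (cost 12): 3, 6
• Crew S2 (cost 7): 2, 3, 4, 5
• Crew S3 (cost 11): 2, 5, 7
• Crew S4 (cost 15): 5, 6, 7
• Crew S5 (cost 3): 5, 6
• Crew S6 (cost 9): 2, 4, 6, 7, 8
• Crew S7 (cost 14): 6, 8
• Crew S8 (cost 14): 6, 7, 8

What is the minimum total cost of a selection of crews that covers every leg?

S2, S6 together cover every leg (S2 ∪ S6 = {2, 3, 4, 5, 6, 7, 8}); total cost 7 + 9 = 16.
The greedy pick S5, S6, S2 costs 19; no covering selection beats 16.

16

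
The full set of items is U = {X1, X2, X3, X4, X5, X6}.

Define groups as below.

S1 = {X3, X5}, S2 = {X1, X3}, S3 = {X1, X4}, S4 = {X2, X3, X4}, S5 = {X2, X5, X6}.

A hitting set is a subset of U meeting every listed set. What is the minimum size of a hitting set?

3

The 3 items {X1, X4, X5} hit every group.
No choice of 2 items meets every group, so 3 is the minimum.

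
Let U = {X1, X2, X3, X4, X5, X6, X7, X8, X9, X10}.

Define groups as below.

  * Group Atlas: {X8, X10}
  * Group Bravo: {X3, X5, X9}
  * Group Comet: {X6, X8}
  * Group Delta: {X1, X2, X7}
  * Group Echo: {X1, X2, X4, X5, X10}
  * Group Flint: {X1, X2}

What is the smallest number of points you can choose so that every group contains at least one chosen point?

Take H = {X2, X5, X8}. Each listed group contains at least one of these, so H is a hitting set of size 3.
The groups Atlas, Bravo, Flint are pairwise disjoint, so any hitting set needs a separate point for each — at least 3. Hence 3 is optimal.

3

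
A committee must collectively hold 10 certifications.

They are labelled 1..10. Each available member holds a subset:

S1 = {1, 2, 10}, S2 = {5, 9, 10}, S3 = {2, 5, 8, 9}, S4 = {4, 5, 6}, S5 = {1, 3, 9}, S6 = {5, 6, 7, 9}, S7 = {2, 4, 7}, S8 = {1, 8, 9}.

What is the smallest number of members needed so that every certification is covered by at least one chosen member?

S2 and S3 and S4 and S5 and S7 together: S2 ∪ S3 ∪ S4 ∪ S5 ∪ S7 = {1, 2, 3, 4, 5, 6, 7, 8, 9, 10} — every certification is covered.
No 4 of the 8 members cover everything (all 70 combinations miss at least one certification), so 5 is optimal.

5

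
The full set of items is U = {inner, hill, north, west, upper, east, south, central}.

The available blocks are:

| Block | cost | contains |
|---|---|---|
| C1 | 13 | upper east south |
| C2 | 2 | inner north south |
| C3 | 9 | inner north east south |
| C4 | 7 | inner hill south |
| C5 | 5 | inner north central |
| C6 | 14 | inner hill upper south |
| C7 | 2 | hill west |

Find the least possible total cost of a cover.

C1, C5, C7 together cover every item (C1 ∪ C5 ∪ C7 = {inner, hill, north, west, upper, east, south, central}); total cost 13 + 5 + 2 = 20.
The greedy pick C2, C7, C5, C1 costs 22; no covering selection beats 20.

20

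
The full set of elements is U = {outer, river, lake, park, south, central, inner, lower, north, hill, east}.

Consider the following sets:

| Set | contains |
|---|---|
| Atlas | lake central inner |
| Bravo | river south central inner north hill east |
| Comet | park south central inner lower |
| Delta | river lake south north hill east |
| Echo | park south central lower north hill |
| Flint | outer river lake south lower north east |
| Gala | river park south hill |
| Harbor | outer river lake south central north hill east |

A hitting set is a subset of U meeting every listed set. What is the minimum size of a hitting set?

H = {lake, south} meets every set (each contains at least one member of H), and |H| = 2.
The sets Atlas, Gala are pairwise disjoint, so any hitting set needs a separate element for each — at least 2. Hence 2 is optimal.

2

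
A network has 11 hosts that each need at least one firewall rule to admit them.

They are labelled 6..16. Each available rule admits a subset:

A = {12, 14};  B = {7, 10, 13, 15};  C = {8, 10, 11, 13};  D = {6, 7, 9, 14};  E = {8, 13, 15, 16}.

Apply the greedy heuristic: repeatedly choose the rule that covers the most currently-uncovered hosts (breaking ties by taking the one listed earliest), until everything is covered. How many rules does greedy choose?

Greedy: pick B (covers 4 new) → pick D (covers 3 new) → pick C (covers 2 new) → pick A (covers 1 new) → pick E (covers 1 new). Total picks: 5.
(The true minimum cover uses only 4 rules, so greedy is not optimal here.)

5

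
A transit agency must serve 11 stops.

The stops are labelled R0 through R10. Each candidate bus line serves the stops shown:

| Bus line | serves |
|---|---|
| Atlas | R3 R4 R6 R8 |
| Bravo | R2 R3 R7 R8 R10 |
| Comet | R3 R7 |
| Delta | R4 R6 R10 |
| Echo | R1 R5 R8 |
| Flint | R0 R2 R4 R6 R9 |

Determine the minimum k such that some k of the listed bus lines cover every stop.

3

Take {Bravo, Echo, Flint}. Their union is {R0, R1, R2, R3, R4, R5, R6, R7, R8, R9, R10}, which is all 11 stops.
Each bus line has at most 5 stops, and 2·5 = 10 < 11 — so at least 3 bus lines are needed, and 3 is optimal.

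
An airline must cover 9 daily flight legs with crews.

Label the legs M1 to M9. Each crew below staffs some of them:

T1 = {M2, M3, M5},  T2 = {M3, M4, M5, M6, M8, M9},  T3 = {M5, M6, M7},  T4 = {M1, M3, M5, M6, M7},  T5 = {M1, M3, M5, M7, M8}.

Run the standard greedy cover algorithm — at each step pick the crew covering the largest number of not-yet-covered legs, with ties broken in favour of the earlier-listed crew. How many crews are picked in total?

3

Greedy: pick T2 (covers 6 new) → pick T4 (covers 2 new) → pick T1 (covers 1 new). Total picks: 3.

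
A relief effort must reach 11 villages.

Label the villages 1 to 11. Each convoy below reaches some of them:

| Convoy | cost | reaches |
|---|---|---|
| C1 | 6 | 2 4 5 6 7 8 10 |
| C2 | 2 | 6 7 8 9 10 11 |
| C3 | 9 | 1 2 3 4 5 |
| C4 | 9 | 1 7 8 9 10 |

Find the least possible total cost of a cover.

11

C2, C3 together cover every village (C2 ∪ C3 = {1, 2, 3, 4, 5, 6, 7, 8, 9, 10, 11}); total cost 2 + 9 = 11.
No covering selection has total cost below 11.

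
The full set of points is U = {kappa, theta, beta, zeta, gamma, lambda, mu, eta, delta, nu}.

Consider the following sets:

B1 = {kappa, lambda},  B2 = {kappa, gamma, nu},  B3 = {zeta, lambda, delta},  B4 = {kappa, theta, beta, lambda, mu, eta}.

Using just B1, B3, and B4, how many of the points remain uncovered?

2

Union of B1, B3, B4 = {kappa, theta, beta, zeta, lambda, mu, eta, delta}.
Not covered: gamma, nu — 2 points.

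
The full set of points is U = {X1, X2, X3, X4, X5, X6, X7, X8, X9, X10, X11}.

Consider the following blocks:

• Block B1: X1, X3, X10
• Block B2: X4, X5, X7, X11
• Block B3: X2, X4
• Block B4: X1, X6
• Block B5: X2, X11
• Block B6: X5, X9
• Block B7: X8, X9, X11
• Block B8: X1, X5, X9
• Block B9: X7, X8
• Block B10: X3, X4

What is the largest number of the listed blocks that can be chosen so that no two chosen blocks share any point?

5

B4, B5, B6, B9, B10 are pairwise disjoint (B4={X1,X6}; B5={X2,X11}; B6={X5,X9}; B9={X7,X8}; B10={X3,X4}).
Every remaining block overlaps one of these, and no 6 of the listed blocks are pairwise disjoint, so 5 is the maximum.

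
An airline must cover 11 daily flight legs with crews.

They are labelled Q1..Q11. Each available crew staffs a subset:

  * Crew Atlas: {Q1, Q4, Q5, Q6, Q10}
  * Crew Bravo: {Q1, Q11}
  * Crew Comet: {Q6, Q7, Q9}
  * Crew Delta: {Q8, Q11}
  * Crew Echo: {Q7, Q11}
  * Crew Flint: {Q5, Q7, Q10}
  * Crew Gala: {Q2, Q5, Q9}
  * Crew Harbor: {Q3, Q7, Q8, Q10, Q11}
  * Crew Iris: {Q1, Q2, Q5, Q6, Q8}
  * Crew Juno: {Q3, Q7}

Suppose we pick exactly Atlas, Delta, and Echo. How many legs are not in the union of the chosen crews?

Union of Atlas, Delta, Echo = {Q1, Q4, Q5, Q6, Q7, Q8, Q10, Q11}.
Not covered: Q2, Q3, Q9 — 3 legs.

3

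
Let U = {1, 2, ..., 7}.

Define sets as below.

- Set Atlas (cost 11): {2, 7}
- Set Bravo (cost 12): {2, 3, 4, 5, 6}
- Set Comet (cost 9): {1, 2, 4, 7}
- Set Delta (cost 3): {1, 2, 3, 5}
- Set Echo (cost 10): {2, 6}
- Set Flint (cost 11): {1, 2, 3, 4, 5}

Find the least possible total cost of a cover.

21

Bravo, Comet together cover every point (Bravo ∪ Comet = {1, 2, 3, 4, 5, 6, 7}); total cost 12 + 9 = 21.
The greedy pick Delta, Comet, Echo costs 22; no covering selection beats 21.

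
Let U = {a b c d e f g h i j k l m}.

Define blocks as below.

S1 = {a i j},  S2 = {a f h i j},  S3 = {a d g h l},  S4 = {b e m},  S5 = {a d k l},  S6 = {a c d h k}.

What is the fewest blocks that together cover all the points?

Take {S2, S3, S4, S6}. Their union is {a, b, c, d, e, f, g, h, i, j, k, l, m}, which is all 13 points.
Only S6 contains c, so S6 is forced; the remaining 8 points need at least 3 more blocks (each remaining block adds at most 3) — so at least 4 blocks are needed, and 4 is optimal.

4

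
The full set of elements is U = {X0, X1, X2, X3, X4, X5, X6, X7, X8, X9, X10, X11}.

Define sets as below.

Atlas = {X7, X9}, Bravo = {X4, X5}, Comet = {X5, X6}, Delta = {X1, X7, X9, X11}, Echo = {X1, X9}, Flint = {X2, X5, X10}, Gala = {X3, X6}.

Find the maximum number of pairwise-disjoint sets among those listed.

3

Delta, Flint, Gala are pairwise disjoint (Delta={X1,X7,X9,X11}; Flint={X2,X5,X10}; Gala={X3,X6}).
Every remaining set overlaps one of these, and no 4 of the listed sets are pairwise disjoint, so 3 is the maximum.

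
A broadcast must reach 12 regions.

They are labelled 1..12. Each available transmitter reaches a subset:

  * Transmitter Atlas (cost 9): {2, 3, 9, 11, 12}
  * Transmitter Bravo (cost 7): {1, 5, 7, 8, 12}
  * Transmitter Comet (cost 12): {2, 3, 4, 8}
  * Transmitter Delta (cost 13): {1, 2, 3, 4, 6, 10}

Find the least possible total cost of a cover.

Atlas, Bravo, Delta together cover every region (Atlas ∪ Bravo ∪ Delta = {1, 2, 3, 4, 5, 6, 7, 8, 9, 10, 11, 12}); total cost 9 + 7 + 13 = 29.
No covering selection has total cost below 29.

29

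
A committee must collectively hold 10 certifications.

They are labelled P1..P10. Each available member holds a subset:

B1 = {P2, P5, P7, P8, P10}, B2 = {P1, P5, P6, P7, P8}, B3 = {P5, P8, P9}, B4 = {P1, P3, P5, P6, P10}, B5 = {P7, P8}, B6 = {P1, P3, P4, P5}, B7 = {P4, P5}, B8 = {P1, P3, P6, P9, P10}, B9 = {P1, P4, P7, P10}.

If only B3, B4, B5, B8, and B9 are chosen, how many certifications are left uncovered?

Union of B3, B4, B5, B8, B9 = {P1, P3, P4, P5, P6, P7, P8, P9, P10}.
Not covered: P2 — 1 certification.

1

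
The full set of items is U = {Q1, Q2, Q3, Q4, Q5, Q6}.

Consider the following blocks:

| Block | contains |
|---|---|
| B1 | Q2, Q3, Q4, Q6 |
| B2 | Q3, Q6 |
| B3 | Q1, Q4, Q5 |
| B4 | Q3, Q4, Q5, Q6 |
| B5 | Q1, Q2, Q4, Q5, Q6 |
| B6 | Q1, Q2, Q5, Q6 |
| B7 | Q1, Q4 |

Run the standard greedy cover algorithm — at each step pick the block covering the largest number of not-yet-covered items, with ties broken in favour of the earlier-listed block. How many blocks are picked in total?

Greedy: pick B5 (covers 5 new) → pick B1 (covers 1 new). Total picks: 2.

2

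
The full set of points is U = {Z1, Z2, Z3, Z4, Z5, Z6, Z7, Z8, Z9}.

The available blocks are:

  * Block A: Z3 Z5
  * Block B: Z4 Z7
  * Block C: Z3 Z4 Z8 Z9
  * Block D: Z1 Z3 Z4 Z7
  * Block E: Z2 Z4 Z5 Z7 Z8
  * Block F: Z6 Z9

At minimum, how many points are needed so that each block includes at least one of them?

The 3 points {Z3, Z7, Z9} hit every block.
The blocks A, B, F are pairwise disjoint, so any hitting set needs a separate point for each — at least 3. Hence 3 is optimal.

3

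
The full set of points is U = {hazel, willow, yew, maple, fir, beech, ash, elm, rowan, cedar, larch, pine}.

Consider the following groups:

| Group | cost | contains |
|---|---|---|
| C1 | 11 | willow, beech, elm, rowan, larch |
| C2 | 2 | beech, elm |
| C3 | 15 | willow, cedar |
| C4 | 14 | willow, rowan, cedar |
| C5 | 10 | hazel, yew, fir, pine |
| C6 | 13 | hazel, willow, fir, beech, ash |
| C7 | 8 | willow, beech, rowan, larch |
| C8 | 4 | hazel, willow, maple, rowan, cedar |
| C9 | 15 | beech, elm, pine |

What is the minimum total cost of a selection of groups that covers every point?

37

C2, C5, C6, C7, C8 together cover every point (C2 ∪ C5 ∪ C6 ∪ C7 ∪ C8 = {hazel, willow, yew, maple, fir, beech, ash, elm, rowan, cedar, larch, pine}); total cost 2 + 10 + 13 + 8 + 4 = 37.
No covering selection has total cost below 37.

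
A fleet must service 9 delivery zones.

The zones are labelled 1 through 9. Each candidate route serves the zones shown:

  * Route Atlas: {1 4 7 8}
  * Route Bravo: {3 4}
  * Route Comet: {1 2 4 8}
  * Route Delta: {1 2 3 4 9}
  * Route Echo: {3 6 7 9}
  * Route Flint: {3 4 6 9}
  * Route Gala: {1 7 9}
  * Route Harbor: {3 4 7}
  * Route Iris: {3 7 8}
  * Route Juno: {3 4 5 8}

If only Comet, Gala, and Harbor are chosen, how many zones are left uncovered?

2

Union of Comet, Gala, Harbor = {1, 2, 3, 4, 7, 8, 9}.
Not covered: 5, 6 — 2 zones.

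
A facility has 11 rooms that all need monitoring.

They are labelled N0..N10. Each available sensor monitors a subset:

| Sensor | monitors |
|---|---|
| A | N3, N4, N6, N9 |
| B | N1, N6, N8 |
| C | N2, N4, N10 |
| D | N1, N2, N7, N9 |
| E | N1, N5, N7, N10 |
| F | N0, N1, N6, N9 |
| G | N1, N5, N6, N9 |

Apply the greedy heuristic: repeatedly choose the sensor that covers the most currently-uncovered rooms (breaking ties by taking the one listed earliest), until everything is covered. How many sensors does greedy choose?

Greedy: pick A (covers 4 new) → pick E (covers 4 new) → pick B (covers 1 new) → pick C (covers 1 new) → pick F (covers 1 new). Total picks: 5.

5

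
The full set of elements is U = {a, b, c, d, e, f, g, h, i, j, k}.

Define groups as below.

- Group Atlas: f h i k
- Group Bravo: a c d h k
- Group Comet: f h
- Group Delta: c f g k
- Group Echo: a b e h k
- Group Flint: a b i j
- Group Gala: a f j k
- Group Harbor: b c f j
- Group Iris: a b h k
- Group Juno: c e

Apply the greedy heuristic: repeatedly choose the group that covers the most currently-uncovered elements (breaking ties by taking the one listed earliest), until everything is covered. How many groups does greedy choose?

Greedy: pick Bravo (covers 5 new) → pick Flint (covers 3 new) → pick Delta (covers 2 new) → pick Echo (covers 1 new). Total picks: 4.

4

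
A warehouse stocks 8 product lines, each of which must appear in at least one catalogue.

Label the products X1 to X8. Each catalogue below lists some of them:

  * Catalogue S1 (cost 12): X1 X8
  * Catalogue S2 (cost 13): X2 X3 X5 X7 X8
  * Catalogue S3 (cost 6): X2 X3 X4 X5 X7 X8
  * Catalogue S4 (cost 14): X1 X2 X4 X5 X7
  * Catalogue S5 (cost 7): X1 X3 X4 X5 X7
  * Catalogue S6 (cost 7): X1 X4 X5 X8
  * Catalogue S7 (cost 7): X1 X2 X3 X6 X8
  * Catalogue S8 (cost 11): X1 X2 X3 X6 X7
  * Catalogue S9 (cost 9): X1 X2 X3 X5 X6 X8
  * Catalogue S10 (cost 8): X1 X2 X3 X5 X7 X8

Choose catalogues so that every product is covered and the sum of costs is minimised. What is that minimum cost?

S3, S7 together cover every product (S3 ∪ S7 = {X1, X2, X3, X4, X5, X6, X7, X8}); total cost 6 + 7 = 13.
No covering selection has total cost below 13.

13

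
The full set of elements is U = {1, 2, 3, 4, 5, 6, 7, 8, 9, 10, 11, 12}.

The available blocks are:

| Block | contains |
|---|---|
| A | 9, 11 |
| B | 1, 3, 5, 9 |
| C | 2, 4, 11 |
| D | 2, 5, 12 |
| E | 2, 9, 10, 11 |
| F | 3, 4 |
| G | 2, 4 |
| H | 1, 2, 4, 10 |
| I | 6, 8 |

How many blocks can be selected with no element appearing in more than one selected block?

4

A, D, F, I are pairwise disjoint (A={9,11}; D={2,5,12}; F={3,4}; I={6,8}).
Every remaining block overlaps one of these, and no 5 of the listed blocks are pairwise disjoint, so 4 is the maximum.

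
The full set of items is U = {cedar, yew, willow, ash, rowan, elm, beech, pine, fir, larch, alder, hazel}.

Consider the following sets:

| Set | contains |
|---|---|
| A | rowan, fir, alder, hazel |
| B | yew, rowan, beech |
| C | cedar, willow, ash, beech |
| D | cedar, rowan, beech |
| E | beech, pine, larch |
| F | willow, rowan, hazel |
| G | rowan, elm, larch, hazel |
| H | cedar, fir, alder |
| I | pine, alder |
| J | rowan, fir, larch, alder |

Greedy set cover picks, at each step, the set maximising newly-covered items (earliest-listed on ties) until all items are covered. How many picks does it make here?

Greedy: pick A (covers 4 new) → pick C (covers 4 new) → pick E (covers 2 new) → pick B (covers 1 new) → pick G (covers 1 new). Total picks: 5.

5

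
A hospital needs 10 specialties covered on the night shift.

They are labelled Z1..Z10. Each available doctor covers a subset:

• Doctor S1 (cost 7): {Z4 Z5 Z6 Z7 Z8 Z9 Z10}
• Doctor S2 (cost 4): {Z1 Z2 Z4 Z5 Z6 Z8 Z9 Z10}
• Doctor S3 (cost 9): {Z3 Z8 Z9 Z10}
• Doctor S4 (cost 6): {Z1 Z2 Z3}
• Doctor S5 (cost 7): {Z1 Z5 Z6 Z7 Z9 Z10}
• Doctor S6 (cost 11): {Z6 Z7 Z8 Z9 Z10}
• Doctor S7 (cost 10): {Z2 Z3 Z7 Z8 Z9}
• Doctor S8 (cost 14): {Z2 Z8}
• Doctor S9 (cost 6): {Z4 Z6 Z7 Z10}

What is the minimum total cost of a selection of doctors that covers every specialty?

S1, S4 together cover every specialty (S1 ∪ S4 = {Z1, Z2, Z3, Z4, Z5, Z6, Z7, Z8, Z9, Z10}); total cost 7 + 6 = 13.
The greedy pick S2, S7 costs 14; no covering selection beats 13.

13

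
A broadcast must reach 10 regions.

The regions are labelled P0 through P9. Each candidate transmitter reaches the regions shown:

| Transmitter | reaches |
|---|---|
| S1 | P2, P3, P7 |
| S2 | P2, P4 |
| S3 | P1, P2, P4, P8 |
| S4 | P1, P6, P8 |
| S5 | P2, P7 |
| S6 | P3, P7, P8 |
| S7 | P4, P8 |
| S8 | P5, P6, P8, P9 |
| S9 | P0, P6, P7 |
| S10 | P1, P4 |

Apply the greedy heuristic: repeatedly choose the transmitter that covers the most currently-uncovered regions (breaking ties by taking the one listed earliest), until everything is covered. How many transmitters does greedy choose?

Greedy: pick S3 (covers 4 new) → pick S8 (covers 3 new) → pick S1 (covers 2 new) → pick S9 (covers 1 new). Total picks: 4.

4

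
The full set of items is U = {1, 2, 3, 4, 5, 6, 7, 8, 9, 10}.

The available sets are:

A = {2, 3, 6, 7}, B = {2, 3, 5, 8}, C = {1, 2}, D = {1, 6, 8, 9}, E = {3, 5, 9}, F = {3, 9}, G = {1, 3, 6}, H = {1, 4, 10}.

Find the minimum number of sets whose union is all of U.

4

A and B and E and H together: A ∪ B ∪ E ∪ H = {1, 2, 3, 4, 5, 6, 7, 8, 9, 10} — every item is covered.
No 3 of the 8 sets cover everything (all 56 combinations miss at least one item), so 4 is optimal.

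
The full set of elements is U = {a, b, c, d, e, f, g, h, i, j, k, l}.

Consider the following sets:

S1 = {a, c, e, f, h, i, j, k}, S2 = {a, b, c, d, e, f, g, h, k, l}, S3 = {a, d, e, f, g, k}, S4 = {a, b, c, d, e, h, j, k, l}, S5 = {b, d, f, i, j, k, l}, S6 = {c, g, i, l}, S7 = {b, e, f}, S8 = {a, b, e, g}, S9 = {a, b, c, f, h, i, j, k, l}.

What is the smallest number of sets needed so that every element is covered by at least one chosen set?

2

S2 and S5 cover everything between them: the union {a, b, c, d, e, f, g, h, i, j, k, l} is all of U.
No single set has all 12 elements (the largest, S2, has 10), so 2 is optimal.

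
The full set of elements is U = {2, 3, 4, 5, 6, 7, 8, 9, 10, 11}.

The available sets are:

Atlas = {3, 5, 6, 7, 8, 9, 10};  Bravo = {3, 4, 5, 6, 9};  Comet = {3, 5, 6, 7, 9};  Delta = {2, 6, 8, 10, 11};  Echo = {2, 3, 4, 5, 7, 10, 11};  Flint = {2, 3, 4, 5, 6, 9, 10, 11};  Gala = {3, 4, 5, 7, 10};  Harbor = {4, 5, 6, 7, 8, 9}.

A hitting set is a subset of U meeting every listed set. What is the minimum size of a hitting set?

2

H = {3, 6} meets every set (each contains at least one member of H), and |H| = 2.
No single element lies in every set, so at least 2 are needed and 2 is optimal.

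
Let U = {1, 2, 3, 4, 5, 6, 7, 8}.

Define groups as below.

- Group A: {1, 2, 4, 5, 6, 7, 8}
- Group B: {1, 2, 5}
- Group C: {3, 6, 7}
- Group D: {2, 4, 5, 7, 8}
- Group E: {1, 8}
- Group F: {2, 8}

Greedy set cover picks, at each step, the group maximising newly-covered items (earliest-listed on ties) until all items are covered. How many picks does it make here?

2

Greedy: pick A (covers 7 new) → pick C (covers 1 new). Total picks: 2.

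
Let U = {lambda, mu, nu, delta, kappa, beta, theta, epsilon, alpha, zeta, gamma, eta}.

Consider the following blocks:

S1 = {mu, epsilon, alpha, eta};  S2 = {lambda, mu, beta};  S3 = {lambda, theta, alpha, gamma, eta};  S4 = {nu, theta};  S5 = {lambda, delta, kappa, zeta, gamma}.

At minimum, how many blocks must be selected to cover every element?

4

S1 and S2 and S4 and S5 together: S1 ∪ S2 ∪ S4 ∪ S5 = {lambda, mu, nu, delta, kappa, beta, theta, epsilon, alpha, zeta, gamma, eta} — every element is covered.
Only S2 contains beta, so S2 is forced; the remaining 9 elements need at least 3 more blocks (each remaining block adds at most 4) — so at least 4 blocks are needed, and 4 is optimal.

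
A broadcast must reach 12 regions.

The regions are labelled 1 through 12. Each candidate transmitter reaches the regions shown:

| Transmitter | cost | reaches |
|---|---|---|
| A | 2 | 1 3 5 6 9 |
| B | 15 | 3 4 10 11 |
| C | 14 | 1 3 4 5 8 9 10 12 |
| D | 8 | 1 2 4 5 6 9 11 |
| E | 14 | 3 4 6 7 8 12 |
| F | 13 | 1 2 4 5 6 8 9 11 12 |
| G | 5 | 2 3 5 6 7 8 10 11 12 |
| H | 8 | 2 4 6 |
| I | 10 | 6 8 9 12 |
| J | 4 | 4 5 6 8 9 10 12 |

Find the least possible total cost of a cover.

A, G, J together cover every region (A ∪ G ∪ J = {1, 2, 3, 4, 5, 6, 7, 8, 9, 10, 11, 12}); total cost 2 + 5 + 4 = 11.
No covering selection has total cost below 11.

11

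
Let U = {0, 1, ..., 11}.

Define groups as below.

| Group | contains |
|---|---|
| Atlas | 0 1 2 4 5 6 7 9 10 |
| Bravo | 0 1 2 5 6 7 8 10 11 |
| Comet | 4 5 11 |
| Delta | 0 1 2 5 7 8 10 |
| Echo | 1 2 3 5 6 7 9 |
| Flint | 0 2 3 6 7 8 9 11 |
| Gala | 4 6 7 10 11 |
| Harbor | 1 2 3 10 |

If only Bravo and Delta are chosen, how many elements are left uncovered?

Union of Bravo, Delta = {0, 1, 2, 5, 6, 7, 8, 10, 11}.
Not covered: 3, 4, 9 — 3 elements.

3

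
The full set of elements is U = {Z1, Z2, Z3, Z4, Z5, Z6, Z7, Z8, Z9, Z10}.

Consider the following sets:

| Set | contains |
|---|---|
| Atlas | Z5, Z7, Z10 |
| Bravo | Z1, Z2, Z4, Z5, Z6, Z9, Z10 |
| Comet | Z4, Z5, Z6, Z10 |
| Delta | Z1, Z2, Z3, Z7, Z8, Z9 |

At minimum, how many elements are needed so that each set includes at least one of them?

2

The 2 elements {Z2, Z10} hit every set.
The sets Comet, Delta are pairwise disjoint, so any hitting set needs a separate element for each — at least 2. Hence 2 is optimal.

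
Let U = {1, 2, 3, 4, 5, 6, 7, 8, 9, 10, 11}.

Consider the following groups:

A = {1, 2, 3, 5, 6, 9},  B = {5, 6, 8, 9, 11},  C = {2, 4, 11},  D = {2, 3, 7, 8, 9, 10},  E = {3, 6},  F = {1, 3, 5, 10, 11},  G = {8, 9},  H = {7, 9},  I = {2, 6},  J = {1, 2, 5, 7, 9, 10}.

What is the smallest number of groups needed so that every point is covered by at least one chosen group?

Take {A, C, D}. Their union is {1, 2, 3, 4, 5, 6, 7, 8, 9, 10, 11}, which is all 11 points.
Only C contains 4, so C is forced; the remaining 8 points need at least 2 more groups (each remaining group adds at most 5) — so at least 3 groups are needed, and 3 is optimal.

3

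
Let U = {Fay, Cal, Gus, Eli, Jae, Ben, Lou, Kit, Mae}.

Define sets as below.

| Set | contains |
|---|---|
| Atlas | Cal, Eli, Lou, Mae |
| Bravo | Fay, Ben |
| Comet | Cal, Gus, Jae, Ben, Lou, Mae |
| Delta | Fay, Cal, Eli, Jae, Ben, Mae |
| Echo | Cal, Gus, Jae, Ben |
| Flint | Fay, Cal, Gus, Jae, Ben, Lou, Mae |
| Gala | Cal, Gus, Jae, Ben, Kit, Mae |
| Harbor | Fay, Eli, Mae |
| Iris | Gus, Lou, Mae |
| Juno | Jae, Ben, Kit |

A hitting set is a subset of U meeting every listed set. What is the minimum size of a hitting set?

2

The 2 elements {Ben, Mae} hit every set.
The sets Atlas, Juno are pairwise disjoint, so any hitting set needs a separate element for each — at least 2. Hence 2 is optimal.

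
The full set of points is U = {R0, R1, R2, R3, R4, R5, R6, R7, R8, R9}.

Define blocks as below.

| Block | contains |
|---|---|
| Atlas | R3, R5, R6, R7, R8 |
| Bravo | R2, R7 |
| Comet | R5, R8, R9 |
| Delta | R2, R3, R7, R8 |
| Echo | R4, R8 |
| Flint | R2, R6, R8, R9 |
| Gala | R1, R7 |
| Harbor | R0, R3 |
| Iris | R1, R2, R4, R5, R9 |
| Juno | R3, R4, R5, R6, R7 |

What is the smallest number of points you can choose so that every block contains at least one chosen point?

The 4 points {R3, R7, R8, R9} hit every block.
No choice of 3 points meets every block, so 4 is the minimum.

4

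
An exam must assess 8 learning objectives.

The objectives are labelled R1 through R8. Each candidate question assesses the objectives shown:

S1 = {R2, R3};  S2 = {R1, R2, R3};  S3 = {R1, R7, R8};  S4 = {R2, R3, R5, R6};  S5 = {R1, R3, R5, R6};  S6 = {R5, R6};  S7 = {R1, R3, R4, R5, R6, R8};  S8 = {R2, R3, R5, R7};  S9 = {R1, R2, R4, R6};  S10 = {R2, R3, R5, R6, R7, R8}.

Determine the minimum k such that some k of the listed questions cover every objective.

S7 and S10 together: S7 ∪ S10 = {R1, R2, R3, R4, R5, R6, R7, R8} — every objective is covered.
No single question has all 8 objectives (the largest, S7, has 6), so 2 is optimal.

2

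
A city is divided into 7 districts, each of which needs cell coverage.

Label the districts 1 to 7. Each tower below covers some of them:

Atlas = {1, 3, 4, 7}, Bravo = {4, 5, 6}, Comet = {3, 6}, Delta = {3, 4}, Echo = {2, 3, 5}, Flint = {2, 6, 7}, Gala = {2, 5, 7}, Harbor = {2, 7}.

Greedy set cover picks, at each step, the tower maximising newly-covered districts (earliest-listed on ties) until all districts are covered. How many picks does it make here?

Greedy: pick Atlas (covers 4 new) → pick Bravo (covers 2 new) → pick Echo (covers 1 new). Total picks: 3.

3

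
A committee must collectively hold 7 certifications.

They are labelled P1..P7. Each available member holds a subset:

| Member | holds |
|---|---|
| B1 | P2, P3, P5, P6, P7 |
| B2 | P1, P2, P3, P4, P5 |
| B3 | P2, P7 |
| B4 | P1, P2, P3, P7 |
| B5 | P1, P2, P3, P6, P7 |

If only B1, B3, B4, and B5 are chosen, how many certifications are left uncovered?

Union of B1, B3, B4, B5 = {P1, P2, P3, P5, P6, P7}.
Not covered: P4 — 1 certification.

1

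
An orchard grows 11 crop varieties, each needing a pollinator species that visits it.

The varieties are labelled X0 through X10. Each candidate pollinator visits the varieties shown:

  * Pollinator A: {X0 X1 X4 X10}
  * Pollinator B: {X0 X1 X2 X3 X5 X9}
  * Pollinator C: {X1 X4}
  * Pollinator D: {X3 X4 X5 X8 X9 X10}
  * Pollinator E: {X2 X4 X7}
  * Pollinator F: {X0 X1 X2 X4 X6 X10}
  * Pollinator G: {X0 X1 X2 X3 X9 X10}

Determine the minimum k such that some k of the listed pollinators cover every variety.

Take {D, E, F}. Their union is {X0, X1, X2, X3, X4, X5, X6, X7, X8, X9, X10}, which is all 11 varieties.
Only F contains X6, so F is forced; the remaining 5 varieties need at least 2 more pollinators (each remaining pollinator adds at most 4) — so at least 3 pollinators are needed, and 3 is optimal.

3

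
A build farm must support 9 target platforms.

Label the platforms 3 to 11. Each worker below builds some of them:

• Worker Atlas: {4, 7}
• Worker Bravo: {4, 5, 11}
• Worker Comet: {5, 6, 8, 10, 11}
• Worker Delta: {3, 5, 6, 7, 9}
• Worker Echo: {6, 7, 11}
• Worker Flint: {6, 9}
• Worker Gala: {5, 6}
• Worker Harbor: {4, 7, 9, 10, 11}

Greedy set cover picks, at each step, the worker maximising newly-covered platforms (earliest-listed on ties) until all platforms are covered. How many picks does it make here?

3

Greedy: pick Comet (covers 5 new) → pick Delta (covers 3 new) → pick Atlas (covers 1 new). Total picks: 3.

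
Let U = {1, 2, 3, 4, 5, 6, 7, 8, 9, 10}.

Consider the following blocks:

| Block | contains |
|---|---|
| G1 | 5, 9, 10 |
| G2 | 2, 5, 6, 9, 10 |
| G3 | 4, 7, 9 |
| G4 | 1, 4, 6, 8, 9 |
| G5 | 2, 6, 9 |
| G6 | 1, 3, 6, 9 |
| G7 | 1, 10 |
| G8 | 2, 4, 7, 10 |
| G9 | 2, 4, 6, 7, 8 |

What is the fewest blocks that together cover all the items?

Take {G1, G6, G9}. Their union is {1, 2, 3, 4, 5, 6, 7, 8, 9, 10}, which is all 10 items.
Only G6 contains 3, so G6 is forced; the remaining 6 items need at least 2 more blocks (each remaining block adds at most 4) — so at least 3 blocks are needed, and 3 is optimal.

3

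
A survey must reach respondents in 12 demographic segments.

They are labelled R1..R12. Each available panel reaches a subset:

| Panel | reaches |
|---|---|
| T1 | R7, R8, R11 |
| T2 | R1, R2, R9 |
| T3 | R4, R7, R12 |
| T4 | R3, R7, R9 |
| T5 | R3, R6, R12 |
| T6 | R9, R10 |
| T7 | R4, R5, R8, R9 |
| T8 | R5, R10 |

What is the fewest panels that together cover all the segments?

Take {T1, T2, T5, T6, T7}. Their union is {R1, R2, R3, R4, R5, R6, R7, R8, R9, R10, R11, R12}, which is all 12 segments.
No 4 of the 8 panels cover everything (all 70 combinations miss at least one segment), so 5 is optimal.

5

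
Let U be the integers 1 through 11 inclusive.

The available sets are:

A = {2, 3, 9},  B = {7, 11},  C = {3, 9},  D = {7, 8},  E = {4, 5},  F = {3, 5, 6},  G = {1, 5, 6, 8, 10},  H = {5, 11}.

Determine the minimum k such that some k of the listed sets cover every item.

Take {A, B, E, G}. Their union is {1, 2, 3, 4, 5, 6, 7, 8, 9, 10, 11}, which is all 11 items.
Only E contains 4, so E is forced; the remaining 9 items need at least 3 more sets (each remaining set adds at most 4) — so at least 4 sets are needed, and 4 is optimal.

4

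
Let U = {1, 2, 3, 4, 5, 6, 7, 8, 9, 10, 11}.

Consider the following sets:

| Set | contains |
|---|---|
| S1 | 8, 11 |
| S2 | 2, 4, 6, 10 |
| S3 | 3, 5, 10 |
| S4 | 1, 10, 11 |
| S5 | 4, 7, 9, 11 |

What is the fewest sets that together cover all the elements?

S1, S2, S3, S4, and S5 cover everything between them: the union {1, 2, 3, 4, 5, 6, 7, 8, 9, 10, 11} is all of U.
No 4 of the 5 sets cover everything (all 5 combinations miss at least one element), so 5 is optimal.

5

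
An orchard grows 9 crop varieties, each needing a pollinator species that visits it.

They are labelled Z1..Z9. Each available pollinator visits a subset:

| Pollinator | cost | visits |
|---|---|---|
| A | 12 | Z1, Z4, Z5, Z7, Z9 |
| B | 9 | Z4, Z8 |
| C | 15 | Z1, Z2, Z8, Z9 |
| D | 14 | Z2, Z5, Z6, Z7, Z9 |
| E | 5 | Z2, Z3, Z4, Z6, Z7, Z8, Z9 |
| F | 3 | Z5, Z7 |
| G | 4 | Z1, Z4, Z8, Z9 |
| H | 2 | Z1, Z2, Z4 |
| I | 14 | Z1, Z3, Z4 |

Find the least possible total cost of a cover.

10

E, F, H together cover every variety (E ∪ F ∪ H = {Z1, Z2, Z3, Z4, Z5, Z6, Z7, Z8, Z9}); total cost 5 + 3 + 2 = 10.
No covering selection has total cost below 10.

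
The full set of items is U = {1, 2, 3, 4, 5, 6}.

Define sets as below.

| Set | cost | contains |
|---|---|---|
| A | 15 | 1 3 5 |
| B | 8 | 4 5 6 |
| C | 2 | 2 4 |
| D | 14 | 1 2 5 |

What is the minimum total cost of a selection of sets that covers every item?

25

A, B, C together cover every item (A ∪ B ∪ C = {1, 2, 3, 4, 5, 6}); total cost 15 + 8 + 2 = 25.
No covering selection has total cost below 25.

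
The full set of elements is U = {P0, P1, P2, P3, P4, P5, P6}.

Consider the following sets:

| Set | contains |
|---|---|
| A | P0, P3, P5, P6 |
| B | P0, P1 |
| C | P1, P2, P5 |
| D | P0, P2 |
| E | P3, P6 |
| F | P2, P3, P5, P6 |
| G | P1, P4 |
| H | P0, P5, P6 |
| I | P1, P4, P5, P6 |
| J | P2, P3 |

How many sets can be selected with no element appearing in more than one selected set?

3

D, E, G are pairwise disjoint (D={P0,P2}; E={P3,P6}; G={P1,P4}).
Every remaining set overlaps one of these, and no 4 of the listed sets are pairwise disjoint, so 3 is the maximum.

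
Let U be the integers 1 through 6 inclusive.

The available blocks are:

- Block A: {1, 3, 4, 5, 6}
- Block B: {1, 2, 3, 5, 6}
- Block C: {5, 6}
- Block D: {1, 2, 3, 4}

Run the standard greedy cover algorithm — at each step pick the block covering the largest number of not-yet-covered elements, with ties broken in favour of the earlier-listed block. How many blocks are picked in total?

Greedy: pick A (covers 5 new) → pick B (covers 1 new). Total picks: 2.

2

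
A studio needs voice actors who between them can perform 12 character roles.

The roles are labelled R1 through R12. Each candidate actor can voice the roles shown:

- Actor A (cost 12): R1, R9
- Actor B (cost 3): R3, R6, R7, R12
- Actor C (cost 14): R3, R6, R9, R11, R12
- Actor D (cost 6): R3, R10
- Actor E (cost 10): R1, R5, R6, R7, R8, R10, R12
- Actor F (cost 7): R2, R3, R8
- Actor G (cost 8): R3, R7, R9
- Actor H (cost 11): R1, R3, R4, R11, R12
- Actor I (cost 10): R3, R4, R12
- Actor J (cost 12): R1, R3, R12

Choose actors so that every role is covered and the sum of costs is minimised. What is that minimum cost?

36

E, F, G, H together cover every role (E ∪ F ∪ G ∪ H = {R1, R2, R3, R4, R5, R6, R7, R8, R9, R10, R11, R12}); total cost 10 + 7 + 8 + 11 = 36.
The greedy pick B, E, H, F, G costs 39; no covering selection beats 36.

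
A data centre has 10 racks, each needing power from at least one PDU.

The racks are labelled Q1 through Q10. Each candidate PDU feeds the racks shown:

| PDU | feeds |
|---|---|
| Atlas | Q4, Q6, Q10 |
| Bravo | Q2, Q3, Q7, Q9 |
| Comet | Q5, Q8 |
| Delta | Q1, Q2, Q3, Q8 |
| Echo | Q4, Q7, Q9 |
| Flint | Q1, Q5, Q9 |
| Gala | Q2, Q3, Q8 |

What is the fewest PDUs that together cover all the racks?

4

Atlas and Bravo and Comet and Delta together: Atlas ∪ Bravo ∪ Comet ∪ Delta = {Q1, Q2, Q3, Q4, Q5, Q6, Q7, Q8, Q9, Q10} — every rack is covered.
No 3 of the 7 PDUs cover everything (all 35 combinations miss at least one rack), so 4 is optimal.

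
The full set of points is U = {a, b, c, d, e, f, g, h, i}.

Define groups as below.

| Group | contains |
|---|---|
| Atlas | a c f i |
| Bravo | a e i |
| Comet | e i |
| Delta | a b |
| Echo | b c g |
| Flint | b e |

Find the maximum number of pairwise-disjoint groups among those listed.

2

Atlas, Flint are pairwise disjoint (Atlas={a,c,f,i}; Flint={b,e}).
Every remaining group overlaps one of these, and no 3 of the listed groups are pairwise disjoint, so 2 is the maximum.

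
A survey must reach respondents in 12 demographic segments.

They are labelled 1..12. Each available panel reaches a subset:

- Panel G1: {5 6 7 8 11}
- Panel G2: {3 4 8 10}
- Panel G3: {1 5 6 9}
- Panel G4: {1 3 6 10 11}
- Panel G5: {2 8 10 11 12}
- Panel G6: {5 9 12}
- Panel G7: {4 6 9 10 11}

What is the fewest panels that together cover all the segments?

G1 and G2 and G3 and G5 together: G1 ∪ G2 ∪ G3 ∪ G5 = {1, 2, 3, 4, 5, 6, 7, 8, 9, 10, 11, 12} — every segment is covered.
Only G1 contains 7, so G1 is forced; the remaining 7 segments need at least 3 more panels (each remaining panel adds at most 3) — so at least 4 panels are needed, and 4 is optimal.

4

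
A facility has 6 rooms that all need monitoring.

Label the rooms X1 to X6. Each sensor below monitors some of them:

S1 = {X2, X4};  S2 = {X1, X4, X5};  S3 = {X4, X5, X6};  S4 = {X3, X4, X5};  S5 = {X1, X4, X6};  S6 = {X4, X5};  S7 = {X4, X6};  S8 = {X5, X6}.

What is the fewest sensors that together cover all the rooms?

3

S1 and S4 and S5 together: S1 ∪ S4 ∪ S5 = {X1, X2, X3, X4, X5, X6} — every room is covered.
Only S1 contains X2, so S1 is forced; the remaining 4 rooms need at least 2 more sensors (each remaining sensor adds at most 2) — so at least 3 sensors are needed, and 3 is optimal.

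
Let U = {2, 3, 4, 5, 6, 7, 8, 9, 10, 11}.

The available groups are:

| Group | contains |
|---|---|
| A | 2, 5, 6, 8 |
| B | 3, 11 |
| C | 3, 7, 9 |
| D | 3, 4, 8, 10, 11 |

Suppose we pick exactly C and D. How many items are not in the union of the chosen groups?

3

Union of C, D = {3, 4, 7, 8, 9, 10, 11}.
Not covered: 2, 5, 6 — 3 items.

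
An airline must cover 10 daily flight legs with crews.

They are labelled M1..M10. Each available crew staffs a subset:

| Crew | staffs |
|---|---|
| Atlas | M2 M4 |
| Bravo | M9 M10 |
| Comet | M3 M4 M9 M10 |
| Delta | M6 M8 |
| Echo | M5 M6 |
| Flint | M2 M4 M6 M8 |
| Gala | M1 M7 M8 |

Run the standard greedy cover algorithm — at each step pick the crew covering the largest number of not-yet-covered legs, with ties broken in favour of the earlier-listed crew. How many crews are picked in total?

4

Greedy: pick Comet (covers 4 new) → pick Flint (covers 3 new) → pick Gala (covers 2 new) → pick Echo (covers 1 new). Total picks: 4.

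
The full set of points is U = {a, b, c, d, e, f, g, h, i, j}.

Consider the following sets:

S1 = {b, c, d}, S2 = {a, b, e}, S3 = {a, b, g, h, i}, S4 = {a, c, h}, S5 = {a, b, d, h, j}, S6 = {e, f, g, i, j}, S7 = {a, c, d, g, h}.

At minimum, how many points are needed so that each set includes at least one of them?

The 3 points {b, g, h} hit every set.
No choice of 2 points meets every set, so 3 is the minimum.

3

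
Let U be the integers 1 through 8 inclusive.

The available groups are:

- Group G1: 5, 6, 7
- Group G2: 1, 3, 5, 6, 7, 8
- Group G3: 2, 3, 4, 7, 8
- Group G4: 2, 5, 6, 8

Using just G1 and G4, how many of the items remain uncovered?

Union of G1, G4 = {2, 5, 6, 7, 8}.
Not covered: 1, 3, 4 — 3 items.

3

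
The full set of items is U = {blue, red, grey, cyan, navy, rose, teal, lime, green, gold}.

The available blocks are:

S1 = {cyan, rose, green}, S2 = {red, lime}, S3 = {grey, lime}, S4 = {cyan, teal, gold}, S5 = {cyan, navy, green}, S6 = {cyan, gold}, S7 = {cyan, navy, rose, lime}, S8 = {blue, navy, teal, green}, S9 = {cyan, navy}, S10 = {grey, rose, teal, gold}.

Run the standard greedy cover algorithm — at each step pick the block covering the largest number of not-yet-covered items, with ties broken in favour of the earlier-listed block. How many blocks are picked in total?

Greedy: pick S7 (covers 4 new) → pick S8 (covers 3 new) → pick S10 (covers 2 new) → pick S2 (covers 1 new). Total picks: 4.

4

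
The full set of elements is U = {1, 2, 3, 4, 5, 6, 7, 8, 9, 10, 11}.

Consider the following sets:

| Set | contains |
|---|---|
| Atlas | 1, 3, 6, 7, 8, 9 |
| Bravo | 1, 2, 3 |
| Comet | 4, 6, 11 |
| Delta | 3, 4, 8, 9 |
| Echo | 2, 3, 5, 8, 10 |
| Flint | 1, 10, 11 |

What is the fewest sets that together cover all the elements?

Atlas, Comet, and Echo cover everything between them: the union {1, 2, 3, 4, 5, 6, 7, 8, 9, 10, 11} is all of U.
Only Echo contains 5, so Echo is forced; the remaining 6 elements need at least 2 more sets (each remaining set adds at most 4) — so at least 3 sets are needed, and 3 is optimal.

3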